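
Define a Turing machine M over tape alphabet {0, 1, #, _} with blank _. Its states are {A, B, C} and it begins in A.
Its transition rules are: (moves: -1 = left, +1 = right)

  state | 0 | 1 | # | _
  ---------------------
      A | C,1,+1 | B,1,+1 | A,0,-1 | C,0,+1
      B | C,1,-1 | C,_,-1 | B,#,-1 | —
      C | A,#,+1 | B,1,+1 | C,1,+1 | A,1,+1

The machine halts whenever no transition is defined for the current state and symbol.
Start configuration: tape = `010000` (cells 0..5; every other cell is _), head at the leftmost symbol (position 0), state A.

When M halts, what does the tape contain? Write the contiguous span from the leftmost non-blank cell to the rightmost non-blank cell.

A | [0]10000   read 0 → write 1, move +1, go to C
C | 1[1]0000   read 1 → write 1, move +1, go to B
B | 11[0]000   read 0 → write 1, move -1, go to C
C | 1[1]1000   read 1 → write 1, move +1, go to B
B | 11[1]000   read 1 → write _, move -1, go to C
C | 1[1]_000   read 1 → write 1, move +1, go to B
B | 11[_]000
The non-blank tape span at halt is 11_000.

11_000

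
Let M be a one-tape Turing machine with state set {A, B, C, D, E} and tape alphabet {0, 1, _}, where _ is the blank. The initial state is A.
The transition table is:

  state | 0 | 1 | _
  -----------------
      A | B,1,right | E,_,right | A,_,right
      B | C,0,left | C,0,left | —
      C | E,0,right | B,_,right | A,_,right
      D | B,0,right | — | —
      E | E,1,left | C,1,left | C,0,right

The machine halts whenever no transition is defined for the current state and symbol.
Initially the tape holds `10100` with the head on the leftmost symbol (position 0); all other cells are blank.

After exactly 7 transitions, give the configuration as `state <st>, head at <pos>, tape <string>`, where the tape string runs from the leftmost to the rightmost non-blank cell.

state B, head at 3, tape 0_100

A | [1]0100   read 1 → write _, move right, go to E
E | _[0]100   read 0 → write 1, move left, go to E
E | [_]1100   read _ → write 0, move right, go to C
C | 0[1]100   read 1 → write _, move right, go to B
B | 0_[1]00   read 1 → write 0, move left, go to C
C | 0[_]000   read _ → write _, move right, go to A
A | 0_[0]00   read 0 → write 1, move right, go to B
B | 0_1[0]0
After 7 steps: state B, head at 3, tape 0_100.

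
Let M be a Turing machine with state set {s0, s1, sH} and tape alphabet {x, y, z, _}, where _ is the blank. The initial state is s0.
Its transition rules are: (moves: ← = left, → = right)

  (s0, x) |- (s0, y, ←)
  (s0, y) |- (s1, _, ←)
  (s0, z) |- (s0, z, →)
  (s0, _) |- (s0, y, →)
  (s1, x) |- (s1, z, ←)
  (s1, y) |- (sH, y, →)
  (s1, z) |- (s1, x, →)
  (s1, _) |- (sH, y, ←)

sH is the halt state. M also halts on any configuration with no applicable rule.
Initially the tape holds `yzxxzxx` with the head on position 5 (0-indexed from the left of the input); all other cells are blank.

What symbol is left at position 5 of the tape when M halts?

y

s0 | yzxxz[x]x   read x → write y, move ←, go to s0
s0 | yzxx[z]yx   read z → write z, move →, go to s0
s0 | yzxxz[y]x   read y → write _, move ←, go to s1
s1 | yzxx[z]_x   read z → write x, move →, go to s1
s1 | yzxxx[_]x   read _ → write y, move ←, go to sH
sH | yzxx[x]yx
Cell 5 holds y when M halts.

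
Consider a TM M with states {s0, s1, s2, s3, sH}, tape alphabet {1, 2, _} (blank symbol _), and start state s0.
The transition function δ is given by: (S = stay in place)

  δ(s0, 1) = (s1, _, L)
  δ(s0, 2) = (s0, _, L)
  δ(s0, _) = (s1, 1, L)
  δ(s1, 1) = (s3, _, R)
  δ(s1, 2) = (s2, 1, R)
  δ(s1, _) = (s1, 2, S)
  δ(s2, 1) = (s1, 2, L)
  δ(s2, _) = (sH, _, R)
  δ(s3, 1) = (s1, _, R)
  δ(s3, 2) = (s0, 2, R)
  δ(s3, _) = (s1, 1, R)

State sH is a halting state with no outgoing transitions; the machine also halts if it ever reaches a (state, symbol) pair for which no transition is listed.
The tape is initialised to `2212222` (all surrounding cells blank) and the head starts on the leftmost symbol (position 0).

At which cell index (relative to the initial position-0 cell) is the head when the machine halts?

3

state=s0 head=0 tape=__[2]212222   (s0,2)→(s0,_,L)
state=s0 head=-1 tape=_[_]_212222   (s0,_)→(s1,1,L)
state=s1 head=-2 tape=[_]1_212222   (s1,_)→(s1,2,S)
state=s1 head=-2 tape=[2]1_212222   (s1,2)→(s2,1,R)
state=s2 head=-1 tape=1[1]_212222   (s2,1)→(s1,2,L)
state=s1 head=-2 tape=[1]2_212222   (s1,1)→(s3,_,R)
state=s3 head=-1 tape=_[2]_212222   (s3,2)→(s0,2,R)
state=s0 head=0 tape=_2[_]212222   (s0,_)→(s1,1,L)
state=s1 head=-1 tape=_[2]1212222   (s1,2)→(s2,1,R)
state=s2 head=0 tape=_1[1]212222   (s2,1)→(s1,2,L)
state=s1 head=-1 tape=_[1]2212222   (s1,1)→(s3,_,R)
state=s3 head=0 tape=__[2]212222   (s3,2)→(s0,2,R)
state=s0 head=1 tape=__2[2]12222   (s0,2)→(s0,_,L)
state=s0 head=0 tape=__[2]_12222   (s0,2)→(s0,_,L)
state=s0 head=-1 tape=_[_]__12222   (s0,_)→(s1,1,L)
state=s1 head=-2 tape=[_]1__12222   (s1,_)→(s1,2,S)
state=s1 head=-2 tape=[2]1__12222   (s1,2)→(s2,1,R)
state=s2 head=-1 tape=1[1]__12222   (s2,1)→(s1,2,L)
state=s1 head=-2 tape=[1]2__12222   (s1,1)→(s3,_,R)
state=s3 head=-1 tape=_[2]__12222   (s3,2)→(s0,2,R)
state=s0 head=0 tape=_2[_]_12222   (s0,_)→(s1,1,L)
state=s1 head=-1 tape=_[2]1_12222   (s1,2)→(s2,1,R)
state=s2 head=0 tape=_1[1]_12222   (s2,1)→(s1,2,L)
state=s1 head=-1 tape=_[1]2_12222   (s1,1)→(s3,_,R)
state=s3 head=0 tape=__[2]_12222   (s3,2)→(s0,2,R)
state=s0 head=1 tape=__2[_]12222   (s0,_)→(s1,1,L)
state=s1 head=0 tape=__[2]112222   (s1,2)→(s2,1,R)
state=s2 head=1 tape=__1[1]12222   (s2,1)→(s1,2,L)
state=s1 head=0 tape=__[1]212222   (s1,1)→(s3,_,R)
state=s3 head=1 tape=___[2]12222   (s3,2)→(s0,2,R)
state=s0 head=2 tape=___2[1]2222   (s0,1)→(s1,_,L)
state=s1 head=1 tape=___[2]_2222   (s1,2)→(s2,1,R)
state=s2 head=2 tape=___1[_]2222   (s2,_)→(sH,_,R)
state=sH head=3 tape=___1_[2]222
At halt the head is at cell 3.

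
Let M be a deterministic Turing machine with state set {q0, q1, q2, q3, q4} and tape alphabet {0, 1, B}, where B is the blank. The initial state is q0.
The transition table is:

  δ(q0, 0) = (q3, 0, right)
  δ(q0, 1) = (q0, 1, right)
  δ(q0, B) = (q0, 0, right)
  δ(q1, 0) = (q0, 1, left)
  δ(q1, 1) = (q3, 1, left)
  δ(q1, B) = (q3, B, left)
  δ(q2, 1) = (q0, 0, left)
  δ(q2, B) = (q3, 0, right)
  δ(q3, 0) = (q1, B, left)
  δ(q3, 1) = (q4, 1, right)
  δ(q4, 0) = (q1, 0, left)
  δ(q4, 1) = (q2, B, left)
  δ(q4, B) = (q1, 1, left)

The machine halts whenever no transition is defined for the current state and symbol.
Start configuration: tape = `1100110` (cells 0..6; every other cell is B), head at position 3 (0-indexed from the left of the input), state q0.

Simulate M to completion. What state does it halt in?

q0 | B110[0]110   read 0 → write 0, move right, go to q3
q3 | B1100[1]10   read 1 → write 1, move right, go to q4
q4 | B11001[1]0   read 1 → write B, move left, go to q2
q2 | B1100[1]B0   read 1 → write 0, move left, go to q0
q0 | B110[0]0B0   read 0 → write 0, move right, go to q3
q3 | B1100[0]B0   read 0 → write B, move left, go to q1
q1 | B110[0]BB0   read 0 → write 1, move left, go to q0
q0 | B11[0]1BB0   read 0 → write 0, move right, go to q3
q3 | B110[1]BB0   read 1 → write 1, move right, go to q4
q4 | B1101[B]B0   read B → write 1, move left, go to q1
q1 | B110[1]1B0   read 1 → write 1, move left, go to q3
q3 | B11[0]11B0   read 0 → write B, move left, go to q1
q1 | B1[1]B11B0   read 1 → write 1, move left, go to q3
q3 | B[1]1B11B0   read 1 → write 1, move right, go to q4
q4 | B1[1]B11B0   read 1 → write B, move left, go to q2
q2 | B[1]BB11B0   read 1 → write 0, move left, go to q0
q0 | [B]0BB11B0   read B → write 0, move right, go to q0
q0 | 0[0]BB11B0   read 0 → write 0, move right, go to q3
q3 | 00[B]B11B0
No transition is defined for (q3, B); M halts in state q3.

q3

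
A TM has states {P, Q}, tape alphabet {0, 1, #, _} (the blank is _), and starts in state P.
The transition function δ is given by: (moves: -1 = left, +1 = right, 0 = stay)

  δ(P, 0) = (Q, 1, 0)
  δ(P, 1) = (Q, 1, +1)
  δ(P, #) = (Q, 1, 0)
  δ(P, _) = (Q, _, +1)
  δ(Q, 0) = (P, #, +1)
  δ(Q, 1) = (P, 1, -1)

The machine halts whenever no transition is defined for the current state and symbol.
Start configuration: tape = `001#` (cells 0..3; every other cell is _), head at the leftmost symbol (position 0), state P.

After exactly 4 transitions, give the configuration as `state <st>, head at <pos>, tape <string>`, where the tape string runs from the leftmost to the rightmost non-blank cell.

state P, head at -1, tape 101#

state=P head=0 tape=_[0]01#   (P,0)→(Q,1,0)
state=Q head=0 tape=_[1]01#   (Q,1)→(P,1,-1)
state=P head=-1 tape=[_]101#   (P,_)→(Q,_,+1)
state=Q head=0 tape=_[1]01#   (Q,1)→(P,1,-1)
state=P head=-1 tape=[_]101#
After 4 steps: state P, head at -1, tape 101#.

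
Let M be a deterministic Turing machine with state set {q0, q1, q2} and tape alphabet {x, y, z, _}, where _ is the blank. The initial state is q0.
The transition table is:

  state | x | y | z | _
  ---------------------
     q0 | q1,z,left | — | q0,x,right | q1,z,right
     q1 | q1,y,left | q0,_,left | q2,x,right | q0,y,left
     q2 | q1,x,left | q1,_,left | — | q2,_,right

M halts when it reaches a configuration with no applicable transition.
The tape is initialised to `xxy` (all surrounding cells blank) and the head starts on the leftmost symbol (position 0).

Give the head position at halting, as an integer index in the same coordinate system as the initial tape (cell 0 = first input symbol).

state=q0 head=0 tape=____[x]xy   (q0,x)→(q1,z,left)
state=q1 head=-1 tape=___[_]zxy   (q1,_)→(q0,y,left)
state=q0 head=-2 tape=__[_]yzxy   (q0,_)→(q1,z,right)
state=q1 head=-1 tape=__z[y]zxy   (q1,y)→(q0,_,left)
state=q0 head=-2 tape=__[z]_zxy   (q0,z)→(q0,x,right)
state=q0 head=-1 tape=__x[_]zxy   (q0,_)→(q1,z,right)
state=q1 head=0 tape=__xz[z]xy   (q1,z)→(q2,x,right)
state=q2 head=1 tape=__xzx[x]y   (q2,x)→(q1,x,left)
state=q1 head=0 tape=__xz[x]xy   (q1,x)→(q1,y,left)
state=q1 head=-1 tape=__x[z]yxy   (q1,z)→(q2,x,right)
state=q2 head=0 tape=__xx[y]xy   (q2,y)→(q1,_,left)
state=q1 head=-1 tape=__x[x]_xy   (q1,x)→(q1,y,left)
state=q1 head=-2 tape=__[x]y_xy   (q1,x)→(q1,y,left)
state=q1 head=-3 tape=_[_]yy_xy   (q1,_)→(q0,y,left)
state=q0 head=-4 tape=[_]yyy_xy   (q0,_)→(q1,z,right)
state=q1 head=-3 tape=z[y]yy_xy   (q1,y)→(q0,_,left)
state=q0 head=-4 tape=[z]_yy_xy   (q0,z)→(q0,x,right)
state=q0 head=-3 tape=x[_]yy_xy   (q0,_)→(q1,z,right)
state=q1 head=-2 tape=xz[y]y_xy   (q1,y)→(q0,_,left)
state=q0 head=-3 tape=x[z]_y_xy   (q0,z)→(q0,x,right)
state=q0 head=-2 tape=xx[_]y_xy   (q0,_)→(q1,z,right)
state=q1 head=-1 tape=xxz[y]_xy   (q1,y)→(q0,_,left)
state=q0 head=-2 tape=xx[z]__xy   (q0,z)→(q0,x,right)
state=q0 head=-1 tape=xxx[_]_xy   (q0,_)→(q1,z,right)
state=q1 head=0 tape=xxxz[_]xy   (q1,_)→(q0,y,left)
state=q0 head=-1 tape=xxx[z]yxy   (q0,z)→(q0,x,right)
state=q0 head=0 tape=xxxx[y]xy
At halt the head is at cell 0.

0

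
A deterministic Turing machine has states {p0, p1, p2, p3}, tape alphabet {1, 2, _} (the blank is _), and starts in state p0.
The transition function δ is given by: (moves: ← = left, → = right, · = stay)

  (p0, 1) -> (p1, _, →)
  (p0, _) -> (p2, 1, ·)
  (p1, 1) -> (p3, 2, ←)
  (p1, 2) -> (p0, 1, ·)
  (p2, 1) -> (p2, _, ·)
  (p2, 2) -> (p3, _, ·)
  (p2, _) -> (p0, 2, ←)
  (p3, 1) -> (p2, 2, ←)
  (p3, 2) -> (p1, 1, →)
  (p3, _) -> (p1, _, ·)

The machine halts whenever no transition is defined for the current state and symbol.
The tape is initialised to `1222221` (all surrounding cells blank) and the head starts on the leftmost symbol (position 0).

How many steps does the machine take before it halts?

13

p0 | [1]222221   read 1 → write _, move →, go to p1
p1 | _[2]22221   read 2 → write 1, move ·, go to p0
p0 | _[1]22221   read 1 → write _, move →, go to p1
p1 | __[2]2221   read 2 → write 1, move ·, go to p0
p0 | __[1]2221   read 1 → write _, move →, go to p1
p1 | ___[2]221   read 2 → write 1, move ·, go to p0
p0 | ___[1]221   read 1 → write _, move →, go to p1
p1 | ____[2]21   read 2 → write 1, move ·, go to p0
p0 | ____[1]21   read 1 → write _, move →, go to p1
p1 | _____[2]1   read 2 → write 1, move ·, go to p0
p0 | _____[1]1   read 1 → write _, move →, go to p1
p1 | ______[1]   read 1 → write 2, move ←, go to p3
p3 | _____[_]2   read _ → write _, move ·, go to p1
p1 | _____[_]2
M halts after 13 transitions.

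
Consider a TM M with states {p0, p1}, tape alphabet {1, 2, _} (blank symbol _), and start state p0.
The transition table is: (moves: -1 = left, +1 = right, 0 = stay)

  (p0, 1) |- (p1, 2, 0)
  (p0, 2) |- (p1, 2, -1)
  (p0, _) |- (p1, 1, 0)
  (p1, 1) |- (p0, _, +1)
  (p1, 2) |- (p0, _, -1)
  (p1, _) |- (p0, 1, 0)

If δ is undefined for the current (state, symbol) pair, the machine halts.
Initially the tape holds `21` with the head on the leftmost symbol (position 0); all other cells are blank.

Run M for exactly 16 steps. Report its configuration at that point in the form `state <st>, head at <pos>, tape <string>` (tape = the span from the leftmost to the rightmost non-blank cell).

state=p0 head=0 tape=__[2]1   (p0,2)→(p1,2,-1)
state=p1 head=-1 tape=_[_]21   (p1,_)→(p0,1,0)
state=p0 head=-1 tape=_[1]21   (p0,1)→(p1,2,0)
state=p1 head=-1 tape=_[2]21   (p1,2)→(p0,_,-1)
state=p0 head=-2 tape=[_]_21   (p0,_)→(p1,1,0)
state=p1 head=-2 tape=[1]_21   (p1,1)→(p0,_,+1)
state=p0 head=-1 tape=_[_]21   (p0,_)→(p1,1,0)
state=p1 head=-1 tape=_[1]21   (p1,1)→(p0,_,+1)
state=p0 head=0 tape=__[2]1   (p0,2)→(p1,2,-1)
state=p1 head=-1 tape=_[_]21   (p1,_)→(p0,1,0)
state=p0 head=-1 tape=_[1]21   (p0,1)→(p1,2,0)
state=p1 head=-1 tape=_[2]21   (p1,2)→(p0,_,-1)
state=p0 head=-2 tape=[_]_21   (p0,_)→(p1,1,0)
state=p1 head=-2 tape=[1]_21   (p1,1)→(p0,_,+1)
state=p0 head=-1 tape=_[_]21   (p0,_)→(p1,1,0)
state=p1 head=-1 tape=_[1]21   (p1,1)→(p0,_,+1)
state=p0 head=0 tape=__[2]1
After 16 steps: state p0, head at 0, tape 21.

state p0, head at 0, tape 21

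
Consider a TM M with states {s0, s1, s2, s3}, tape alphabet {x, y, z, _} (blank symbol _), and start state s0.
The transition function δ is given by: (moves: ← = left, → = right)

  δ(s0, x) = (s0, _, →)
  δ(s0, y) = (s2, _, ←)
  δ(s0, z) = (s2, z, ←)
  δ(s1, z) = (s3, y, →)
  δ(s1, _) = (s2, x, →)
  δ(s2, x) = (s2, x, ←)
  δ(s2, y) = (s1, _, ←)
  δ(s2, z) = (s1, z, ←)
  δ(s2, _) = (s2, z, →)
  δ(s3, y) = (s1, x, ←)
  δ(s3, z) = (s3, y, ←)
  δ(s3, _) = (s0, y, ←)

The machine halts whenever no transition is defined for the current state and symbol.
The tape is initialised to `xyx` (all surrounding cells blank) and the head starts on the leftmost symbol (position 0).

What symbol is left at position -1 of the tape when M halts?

state=s0 head=0 tape=___[x]yx   (s0,x)→(s0,_,→)
state=s0 head=1 tape=____[y]x   (s0,y)→(s2,_,←)
state=s2 head=0 tape=___[_]_x   (s2,_)→(s2,z,→)
state=s2 head=1 tape=___z[_]x   (s2,_)→(s2,z,→)
state=s2 head=2 tape=___zz[x]   (s2,x)→(s2,x,←)
state=s2 head=1 tape=___z[z]x   (s2,z)→(s1,z,←)
state=s1 head=0 tape=___[z]zx   (s1,z)→(s3,y,→)
state=s3 head=1 tape=___y[z]x   (s3,z)→(s3,y,←)
state=s3 head=0 tape=___[y]yx   (s3,y)→(s1,x,←)
state=s1 head=-1 tape=__[_]xyx   (s1,_)→(s2,x,→)
state=s2 head=0 tape=__x[x]yx   (s2,x)→(s2,x,←)
state=s2 head=-1 tape=__[x]xyx   (s2,x)→(s2,x,←)
state=s2 head=-2 tape=_[_]xxyx   (s2,_)→(s2,z,→)
state=s2 head=-1 tape=_z[x]xyx   (s2,x)→(s2,x,←)
state=s2 head=-2 tape=_[z]xxyx   (s2,z)→(s1,z,←)
state=s1 head=-3 tape=[_]zxxyx   (s1,_)→(s2,x,→)
state=s2 head=-2 tape=x[z]xxyx   (s2,z)→(s1,z,←)
state=s1 head=-3 tape=[x]zxxyx
Cell -1 holds x when M halts.

x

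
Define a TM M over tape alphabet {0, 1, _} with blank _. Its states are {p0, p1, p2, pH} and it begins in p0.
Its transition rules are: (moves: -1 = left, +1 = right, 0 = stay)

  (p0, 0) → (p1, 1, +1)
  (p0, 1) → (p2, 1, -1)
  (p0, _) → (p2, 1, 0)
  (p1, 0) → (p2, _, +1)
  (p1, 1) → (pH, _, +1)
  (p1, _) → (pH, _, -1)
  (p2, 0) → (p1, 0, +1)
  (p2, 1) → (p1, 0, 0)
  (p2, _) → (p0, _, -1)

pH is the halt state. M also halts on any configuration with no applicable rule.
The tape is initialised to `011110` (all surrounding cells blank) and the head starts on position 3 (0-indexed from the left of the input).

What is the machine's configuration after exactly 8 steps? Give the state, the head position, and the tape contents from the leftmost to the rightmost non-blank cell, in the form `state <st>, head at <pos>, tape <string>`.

state p1, head at 6, tape 01___0

p0 | 011[1]10_   read 1 → write 1, move -1, go to p2
p2 | 01[1]110_   read 1 → write 0, move 0, go to p1
p1 | 01[0]110_   read 0 → write _, move +1, go to p2
p2 | 01_[1]10_   read 1 → write 0, move 0, go to p1
p1 | 01_[0]10_   read 0 → write _, move +1, go to p2
p2 | 01__[1]0_   read 1 → write 0, move 0, go to p1
p1 | 01__[0]0_   read 0 → write _, move +1, go to p2
p2 | 01___[0]_   read 0 → write 0, move +1, go to p1
p1 | 01___0[_]
After 8 steps: state p1, head at 6, tape 01___0.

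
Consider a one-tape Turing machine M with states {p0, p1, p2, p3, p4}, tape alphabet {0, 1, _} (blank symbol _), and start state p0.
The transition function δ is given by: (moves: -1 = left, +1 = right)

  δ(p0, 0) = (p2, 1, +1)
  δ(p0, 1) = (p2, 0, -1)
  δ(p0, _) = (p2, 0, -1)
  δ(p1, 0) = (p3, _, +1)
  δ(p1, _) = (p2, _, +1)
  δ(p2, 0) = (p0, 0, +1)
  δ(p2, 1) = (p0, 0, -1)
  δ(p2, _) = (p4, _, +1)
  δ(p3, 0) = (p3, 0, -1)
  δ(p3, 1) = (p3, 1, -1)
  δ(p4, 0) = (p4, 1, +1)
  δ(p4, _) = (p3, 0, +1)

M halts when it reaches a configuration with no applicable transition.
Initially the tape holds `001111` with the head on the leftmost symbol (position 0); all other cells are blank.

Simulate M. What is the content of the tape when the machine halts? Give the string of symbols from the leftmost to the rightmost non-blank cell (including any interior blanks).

1010101_0

state=p0 head=0 tape=[0]01111____   (p0,0)→(p2,1,+1)
state=p2 head=1 tape=1[0]1111____   (p2,0)→(p0,0,+1)
state=p0 head=2 tape=10[1]111____   (p0,1)→(p2,0,-1)
state=p2 head=1 tape=1[0]0111____   (p2,0)→(p0,0,+1)
state=p0 head=2 tape=10[0]111____   (p0,0)→(p2,1,+1)
state=p2 head=3 tape=101[1]11____   (p2,1)→(p0,0,-1)
state=p0 head=2 tape=10[1]011____   (p0,1)→(p2,0,-1)
state=p2 head=1 tape=1[0]0011____   (p2,0)→(p0,0,+1)
state=p0 head=2 tape=10[0]011____   (p0,0)→(p2,1,+1)
state=p2 head=3 tape=101[0]11____   (p2,0)→(p0,0,+1)
state=p0 head=4 tape=1010[1]1____   (p0,1)→(p2,0,-1)
state=p2 head=3 tape=101[0]01____   (p2,0)→(p0,0,+1)
state=p0 head=4 tape=1010[0]1____   (p0,0)→(p2,1,+1)
state=p2 head=5 tape=10101[1]____   (p2,1)→(p0,0,-1)
state=p0 head=4 tape=1010[1]0____   (p0,1)→(p2,0,-1)
state=p2 head=3 tape=101[0]00____   (p2,0)→(p0,0,+1)
state=p0 head=4 tape=1010[0]0____   (p0,0)→(p2,1,+1)
state=p2 head=5 tape=10101[0]____   (p2,0)→(p0,0,+1)
state=p0 head=6 tape=101010[_]___   (p0,_)→(p2,0,-1)
state=p2 head=5 tape=10101[0]0___   (p2,0)→(p0,0,+1)
state=p0 head=6 tape=101010[0]___   (p0,0)→(p2,1,+1)
state=p2 head=7 tape=1010101[_]__   (p2,_)→(p4,_,+1)
state=p4 head=8 tape=1010101_[_]_   (p4,_)→(p3,0,+1)
state=p3 head=9 tape=1010101_0[_]
The non-blank tape span at halt is 1010101_0.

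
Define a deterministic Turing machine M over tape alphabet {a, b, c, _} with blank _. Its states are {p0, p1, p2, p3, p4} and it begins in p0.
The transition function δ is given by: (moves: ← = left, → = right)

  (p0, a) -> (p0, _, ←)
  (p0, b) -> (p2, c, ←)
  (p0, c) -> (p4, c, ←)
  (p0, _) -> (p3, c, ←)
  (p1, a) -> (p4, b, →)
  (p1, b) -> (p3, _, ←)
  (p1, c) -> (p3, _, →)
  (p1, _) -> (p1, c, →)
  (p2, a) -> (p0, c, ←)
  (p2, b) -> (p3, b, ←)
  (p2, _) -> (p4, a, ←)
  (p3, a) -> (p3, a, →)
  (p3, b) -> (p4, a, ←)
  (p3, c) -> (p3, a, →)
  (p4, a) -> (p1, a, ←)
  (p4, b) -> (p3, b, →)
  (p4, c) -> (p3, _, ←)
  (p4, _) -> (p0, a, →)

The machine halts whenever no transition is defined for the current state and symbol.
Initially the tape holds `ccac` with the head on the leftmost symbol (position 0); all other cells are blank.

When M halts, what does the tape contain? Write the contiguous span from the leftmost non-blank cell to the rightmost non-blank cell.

p0 | ___[c]cac   read c → write c, move ←, go to p4
p4 | __[_]ccac   read _ → write a, move →, go to p0
p0 | __a[c]cac   read c → write c, move ←, go to p4
p4 | __[a]ccac   read a → write a, move ←, go to p1
p1 | _[_]accac   read _ → write c, move →, go to p1
p1 | _c[a]ccac   read a → write b, move →, go to p4
p4 | _cb[c]cac   read c → write _, move ←, go to p3
p3 | _c[b]_cac   read b → write a, move ←, go to p4
p4 | _[c]a_cac   read c → write _, move ←, go to p3
p3 | [_]_a_cac
The non-blank tape span at halt is a_cac.

a_cac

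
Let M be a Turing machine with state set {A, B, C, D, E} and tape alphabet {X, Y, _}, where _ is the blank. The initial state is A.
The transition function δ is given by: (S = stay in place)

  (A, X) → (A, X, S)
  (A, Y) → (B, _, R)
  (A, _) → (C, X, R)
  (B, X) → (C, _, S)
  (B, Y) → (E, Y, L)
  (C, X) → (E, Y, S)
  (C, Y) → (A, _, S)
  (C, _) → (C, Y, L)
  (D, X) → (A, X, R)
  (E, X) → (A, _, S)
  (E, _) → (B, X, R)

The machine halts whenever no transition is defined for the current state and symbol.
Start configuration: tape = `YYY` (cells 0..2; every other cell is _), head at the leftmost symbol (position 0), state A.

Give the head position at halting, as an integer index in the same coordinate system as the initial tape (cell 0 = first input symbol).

A | [Y]YY_   read Y → write _, move R, go to B
B | _[Y]Y_   read Y → write Y, move L, go to E
E | [_]YY_   read _ → write X, move R, go to B
B | X[Y]Y_   read Y → write Y, move L, go to E
E | [X]YY_   read X → write _, move S, go to A
A | [_]YY_   read _ → write X, move R, go to C
C | X[Y]Y_   read Y → write _, move S, go to A
A | X[_]Y_   read _ → write X, move R, go to C
C | XX[Y]_   read Y → write _, move S, go to A
A | XX[_]_   read _ → write X, move R, go to C
C | XXX[_]   read _ → write Y, move L, go to C
C | XX[X]Y   read X → write Y, move S, go to E
E | XX[Y]Y
At halt the head is at cell 2.

2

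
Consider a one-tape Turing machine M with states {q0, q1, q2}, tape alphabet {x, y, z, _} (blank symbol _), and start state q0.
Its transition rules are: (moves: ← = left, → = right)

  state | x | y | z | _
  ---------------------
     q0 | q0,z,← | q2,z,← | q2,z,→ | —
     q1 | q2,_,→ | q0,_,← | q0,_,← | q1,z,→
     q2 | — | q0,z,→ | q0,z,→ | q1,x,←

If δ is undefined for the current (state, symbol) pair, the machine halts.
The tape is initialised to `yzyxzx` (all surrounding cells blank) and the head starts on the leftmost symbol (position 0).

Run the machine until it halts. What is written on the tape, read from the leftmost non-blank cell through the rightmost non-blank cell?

z_zzzzzx

q0 | __[y]zyxzx   read y → write z, move ←, go to q2
q2 | _[_]zzyxzx   read _ → write x, move ←, go to q1
q1 | [_]xzzyxzx   read _ → write z, move →, go to q1
q1 | z[x]zzyxzx   read x → write _, move →, go to q2
q2 | z_[z]zyxzx   read z → write z, move →, go to q0
q0 | z_z[z]yxzx   read z → write z, move →, go to q2
q2 | z_zz[y]xzx   read y → write z, move →, go to q0
q0 | z_zzz[x]zx   read x → write z, move ←, go to q0
q0 | z_zz[z]zzx   read z → write z, move →, go to q2
q2 | z_zzz[z]zx   read z → write z, move →, go to q0
q0 | z_zzzz[z]x   read z → write z, move →, go to q2
q2 | z_zzzzz[x]
The non-blank tape span at halt is z_zzzzzx.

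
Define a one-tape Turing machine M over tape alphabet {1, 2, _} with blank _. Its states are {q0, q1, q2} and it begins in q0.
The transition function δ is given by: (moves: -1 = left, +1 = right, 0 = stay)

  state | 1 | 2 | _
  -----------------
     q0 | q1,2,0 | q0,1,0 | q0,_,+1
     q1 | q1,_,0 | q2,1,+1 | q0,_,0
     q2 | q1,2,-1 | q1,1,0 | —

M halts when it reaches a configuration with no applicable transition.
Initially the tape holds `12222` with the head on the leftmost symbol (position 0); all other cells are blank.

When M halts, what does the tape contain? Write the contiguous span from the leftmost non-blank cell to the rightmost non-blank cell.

1_1_1

q0 | [1]2222_   read 1 → write 2, move 0, go to q1
q1 | [2]2222_   read 2 → write 1, move +1, go to q2
q2 | 1[2]222_   read 2 → write 1, move 0, go to q1
q1 | 1[1]222_   read 1 → write _, move 0, go to q1
q1 | 1[_]222_   read _ → write _, move 0, go to q0
q0 | 1[_]222_   read _ → write _, move +1, go to q0
q0 | 1_[2]22_   read 2 → write 1, move 0, go to q0
q0 | 1_[1]22_   read 1 → write 2, move 0, go to q1
q1 | 1_[2]22_   read 2 → write 1, move +1, go to q2
q2 | 1_1[2]2_   read 2 → write 1, move 0, go to q1
q1 | 1_1[1]2_   read 1 → write _, move 0, go to q1
q1 | 1_1[_]2_   read _ → write _, move 0, go to q0
q0 | 1_1[_]2_   read _ → write _, move +1, go to q0
q0 | 1_1_[2]_   read 2 → write 1, move 0, go to q0
q0 | 1_1_[1]_   read 1 → write 2, move 0, go to q1
q1 | 1_1_[2]_   read 2 → write 1, move +1, go to q2
q2 | 1_1_1[_]
The non-blank tape span at halt is 1_1_1.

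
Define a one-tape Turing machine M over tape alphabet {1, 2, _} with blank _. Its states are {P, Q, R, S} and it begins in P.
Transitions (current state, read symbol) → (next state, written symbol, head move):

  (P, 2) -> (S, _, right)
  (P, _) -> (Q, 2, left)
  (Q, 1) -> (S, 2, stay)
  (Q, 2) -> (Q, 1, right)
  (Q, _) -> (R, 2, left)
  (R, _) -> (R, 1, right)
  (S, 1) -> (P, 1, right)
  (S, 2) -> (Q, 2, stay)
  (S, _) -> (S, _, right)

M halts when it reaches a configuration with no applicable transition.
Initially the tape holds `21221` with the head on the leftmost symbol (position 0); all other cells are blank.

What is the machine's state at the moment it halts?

R

state=P head=0 tape=[2]1221_   (P,2)→(S,_,right)
state=S head=1 tape=_[1]221_   (S,1)→(P,1,right)
state=P head=2 tape=_1[2]21_   (P,2)→(S,_,right)
state=S head=3 tape=_1_[2]1_   (S,2)→(Q,2,stay)
state=Q head=3 tape=_1_[2]1_   (Q,2)→(Q,1,right)
state=Q head=4 tape=_1_1[1]_   (Q,1)→(S,2,stay)
state=S head=4 tape=_1_1[2]_   (S,2)→(Q,2,stay)
state=Q head=4 tape=_1_1[2]_   (Q,2)→(Q,1,right)
state=Q head=5 tape=_1_11[_]   (Q,_)→(R,2,left)
state=R head=4 tape=_1_1[1]2
No transition is defined for (R, 1); M halts in state R.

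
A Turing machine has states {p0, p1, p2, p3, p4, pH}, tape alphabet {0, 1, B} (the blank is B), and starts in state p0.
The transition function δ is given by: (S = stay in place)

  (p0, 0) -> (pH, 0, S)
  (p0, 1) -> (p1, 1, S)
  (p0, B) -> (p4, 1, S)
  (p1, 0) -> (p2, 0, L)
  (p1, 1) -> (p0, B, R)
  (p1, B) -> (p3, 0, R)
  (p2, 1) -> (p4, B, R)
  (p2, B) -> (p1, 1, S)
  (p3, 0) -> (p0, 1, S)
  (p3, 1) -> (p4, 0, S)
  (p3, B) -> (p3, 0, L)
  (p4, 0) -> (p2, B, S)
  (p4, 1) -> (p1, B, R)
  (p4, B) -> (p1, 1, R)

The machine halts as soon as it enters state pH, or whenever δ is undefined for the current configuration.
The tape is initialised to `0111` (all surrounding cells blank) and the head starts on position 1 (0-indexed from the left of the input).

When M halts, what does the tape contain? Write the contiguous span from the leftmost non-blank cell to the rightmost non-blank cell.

0BBBBB0

p0 | 0[1]11BBB   read 1 → write 1, move S, go to p1
p1 | 0[1]11BBB   read 1 → write B, move R, go to p0
p0 | 0B[1]1BBB   read 1 → write 1, move S, go to p1
p1 | 0B[1]1BBB   read 1 → write B, move R, go to p0
p0 | 0BB[1]BBB   read 1 → write 1, move S, go to p1
p1 | 0BB[1]BBB   read 1 → write B, move R, go to p0
p0 | 0BBB[B]BB   read B → write 1, move S, go to p4
p4 | 0BBB[1]BB   read 1 → write B, move R, go to p1
p1 | 0BBBB[B]B   read B → write 0, move R, go to p3
p3 | 0BBBB0[B]   read B → write 0, move L, go to p3
p3 | 0BBBB[0]0   read 0 → write 1, move S, go to p0
p0 | 0BBBB[1]0   read 1 → write 1, move S, go to p1
p1 | 0BBBB[1]0   read 1 → write B, move R, go to p0
p0 | 0BBBBB[0]   read 0 → write 0, move S, go to pH
pH | 0BBBBB[0]
The non-blank tape span at halt is 0BBBBB0.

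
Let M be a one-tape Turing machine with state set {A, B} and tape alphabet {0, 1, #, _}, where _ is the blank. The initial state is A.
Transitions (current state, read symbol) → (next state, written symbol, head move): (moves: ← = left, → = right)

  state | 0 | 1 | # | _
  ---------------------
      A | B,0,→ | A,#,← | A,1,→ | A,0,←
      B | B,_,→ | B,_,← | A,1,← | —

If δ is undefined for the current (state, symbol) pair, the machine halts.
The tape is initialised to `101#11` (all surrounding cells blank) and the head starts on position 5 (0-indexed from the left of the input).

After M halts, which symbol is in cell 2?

A | 101#1[1]_   read 1 → write #, move ←, go to A
A | 101#[1]#_   read 1 → write #, move ←, go to A
A | 101[#]##_   read # → write 1, move →, go to A
A | 1011[#]#_   read # → write 1, move →, go to A
A | 10111[#]_   read # → write 1, move →, go to A
A | 101111[_]   read _ → write 0, move ←, go to A
A | 10111[1]0   read 1 → write #, move ←, go to A
A | 1011[1]#0   read 1 → write #, move ←, go to A
A | 101[1]##0   read 1 → write #, move ←, go to A
A | 10[1]###0   read 1 → write #, move ←, go to A
A | 1[0]####0   read 0 → write 0, move →, go to B
B | 10[#]###0   read # → write 1, move ←, go to A
A | 1[0]1###0   read 0 → write 0, move →, go to B
B | 10[1]###0   read 1 → write _, move ←, go to B
B | 1[0]_###0   read 0 → write _, move →, go to B
B | 1_[_]###0
Cell 2 holds _ when M halts.

_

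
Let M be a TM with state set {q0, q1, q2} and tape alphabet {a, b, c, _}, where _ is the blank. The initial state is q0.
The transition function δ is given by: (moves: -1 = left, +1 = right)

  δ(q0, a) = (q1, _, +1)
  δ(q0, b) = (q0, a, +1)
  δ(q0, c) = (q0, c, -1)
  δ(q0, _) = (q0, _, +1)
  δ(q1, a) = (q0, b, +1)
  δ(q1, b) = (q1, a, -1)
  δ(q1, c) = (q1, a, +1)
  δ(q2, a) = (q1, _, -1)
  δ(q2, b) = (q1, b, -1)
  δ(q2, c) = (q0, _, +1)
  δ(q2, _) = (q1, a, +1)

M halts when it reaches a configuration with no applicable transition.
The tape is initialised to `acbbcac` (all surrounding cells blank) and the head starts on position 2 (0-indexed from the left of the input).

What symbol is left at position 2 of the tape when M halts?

q0 | ac[b]bcac_   read b → write a, move +1, go to q0
q0 | aca[b]cac_   read b → write a, move +1, go to q0
q0 | acaa[c]ac_   read c → write c, move -1, go to q0
q0 | aca[a]cac_   read a → write _, move +1, go to q1
q1 | aca_[c]ac_   read c → write a, move +1, go to q1
q1 | aca_a[a]c_   read a → write b, move +1, go to q0
q0 | aca_ab[c]_   read c → write c, move -1, go to q0
q0 | aca_a[b]c_   read b → write a, move +1, go to q0
q0 | aca_aa[c]_   read c → write c, move -1, go to q0
q0 | aca_a[a]c_   read a → write _, move +1, go to q1
q1 | aca_a_[c]_   read c → write a, move +1, go to q1
q1 | aca_a_a[_]
Cell 2 holds a when M halts.

a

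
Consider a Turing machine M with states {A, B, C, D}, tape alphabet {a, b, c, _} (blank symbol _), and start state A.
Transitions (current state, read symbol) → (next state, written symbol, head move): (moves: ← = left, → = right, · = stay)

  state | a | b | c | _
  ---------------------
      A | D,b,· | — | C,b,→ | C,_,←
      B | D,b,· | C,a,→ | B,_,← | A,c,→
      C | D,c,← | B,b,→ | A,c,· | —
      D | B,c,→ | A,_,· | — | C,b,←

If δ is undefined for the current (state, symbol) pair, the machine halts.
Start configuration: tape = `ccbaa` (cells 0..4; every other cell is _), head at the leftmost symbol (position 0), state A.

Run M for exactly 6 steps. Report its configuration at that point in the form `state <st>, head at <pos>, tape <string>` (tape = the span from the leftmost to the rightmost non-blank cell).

state A, head at 3, tape bbb_a

A | [c]cbaa   read c → write b, move →, go to C
C | b[c]baa   read c → write c, move ·, go to A
A | b[c]baa   read c → write b, move →, go to C
C | bb[b]aa   read b → write b, move →, go to B
B | bbb[a]a   read a → write b, move ·, go to D
D | bbb[b]a   read b → write _, move ·, go to A
A | bbb[_]a
After 6 steps: state A, head at 3, tape bbb_a.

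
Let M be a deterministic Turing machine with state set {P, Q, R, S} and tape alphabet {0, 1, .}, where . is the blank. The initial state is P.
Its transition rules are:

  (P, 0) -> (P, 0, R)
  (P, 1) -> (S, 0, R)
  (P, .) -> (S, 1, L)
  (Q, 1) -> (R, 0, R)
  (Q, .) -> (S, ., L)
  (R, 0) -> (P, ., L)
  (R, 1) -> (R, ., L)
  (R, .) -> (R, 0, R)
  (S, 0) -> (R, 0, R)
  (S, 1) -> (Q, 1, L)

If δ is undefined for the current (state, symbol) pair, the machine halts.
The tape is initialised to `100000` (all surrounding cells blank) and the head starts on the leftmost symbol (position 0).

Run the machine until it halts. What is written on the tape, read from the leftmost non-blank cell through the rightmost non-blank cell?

state=P head=0 tape=..[1]00000   (P,1)→(S,0,R)
state=S head=1 tape=..0[0]0000   (S,0)→(R,0,R)
state=R head=2 tape=..00[0]000   (R,0)→(P,.,L)
state=P head=1 tape=..0[0].000   (P,0)→(P,0,R)
state=P head=2 tape=..00[.]000   (P,.)→(S,1,L)
state=S head=1 tape=..0[0]1000   (S,0)→(R,0,R)
state=R head=2 tape=..00[1]000   (R,1)→(R,.,L)
state=R head=1 tape=..0[0].000   (R,0)→(P,.,L)
state=P head=0 tape=..[0]..000   (P,0)→(P,0,R)
state=P head=1 tape=..0[.].000   (P,.)→(S,1,L)
state=S head=0 tape=..[0]1.000   (S,0)→(R,0,R)
state=R head=1 tape=..0[1].000   (R,1)→(R,.,L)
state=R head=0 tape=..[0]..000   (R,0)→(P,.,L)
state=P head=-1 tape=.[.]...000   (P,.)→(S,1,L)
state=S head=-2 tape=[.]1...000
The non-blank tape span at halt is 1...000.

1...000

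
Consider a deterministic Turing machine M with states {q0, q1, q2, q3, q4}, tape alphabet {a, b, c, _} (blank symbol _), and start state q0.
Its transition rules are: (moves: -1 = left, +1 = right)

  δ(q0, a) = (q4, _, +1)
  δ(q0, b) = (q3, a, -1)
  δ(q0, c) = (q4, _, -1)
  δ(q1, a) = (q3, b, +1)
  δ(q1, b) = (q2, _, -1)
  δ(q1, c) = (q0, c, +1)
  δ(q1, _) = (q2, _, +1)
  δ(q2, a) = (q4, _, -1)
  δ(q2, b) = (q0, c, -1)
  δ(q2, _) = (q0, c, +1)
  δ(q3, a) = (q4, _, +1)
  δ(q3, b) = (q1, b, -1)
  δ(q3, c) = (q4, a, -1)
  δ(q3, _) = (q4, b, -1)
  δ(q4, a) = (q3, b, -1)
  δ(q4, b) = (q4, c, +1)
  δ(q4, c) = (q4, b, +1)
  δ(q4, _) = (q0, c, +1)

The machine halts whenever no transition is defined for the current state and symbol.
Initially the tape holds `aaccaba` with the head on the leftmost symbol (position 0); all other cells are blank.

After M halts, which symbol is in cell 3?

q0 | __[a]accaba   read a → write _, move +1, go to q4
q4 | ___[a]ccaba   read a → write b, move -1, go to q3
q3 | __[_]bccaba   read _ → write b, move -1, go to q4
q4 | _[_]bbccaba   read _ → write c, move +1, go to q0
q0 | _c[b]bccaba   read b → write a, move -1, go to q3
q3 | _[c]abccaba   read c → write a, move -1, go to q4
q4 | [_]aabccaba   read _ → write c, move +1, go to q0
q0 | c[a]abccaba   read a → write _, move +1, go to q4
q4 | c_[a]bccaba   read a → write b, move -1, go to q3
q3 | c[_]bbccaba   read _ → write b, move -1, go to q4
q4 | [c]bbbccaba   read c → write b, move +1, go to q4
q4 | b[b]bbccaba   read b → write c, move +1, go to q4
q4 | bc[b]bccaba   read b → write c, move +1, go to q4
q4 | bcc[b]ccaba   read b → write c, move +1, go to q4
q4 | bccc[c]caba   read c → write b, move +1, go to q4
q4 | bcccb[c]aba   read c → write b, move +1, go to q4
q4 | bcccbb[a]ba   read a → write b, move -1, go to q3
q3 | bcccb[b]bba   read b → write b, move -1, go to q1
q1 | bccc[b]bbba   read b → write _, move -1, go to q2
q2 | bcc[c]_bbba
Cell 3 holds b when M halts.

b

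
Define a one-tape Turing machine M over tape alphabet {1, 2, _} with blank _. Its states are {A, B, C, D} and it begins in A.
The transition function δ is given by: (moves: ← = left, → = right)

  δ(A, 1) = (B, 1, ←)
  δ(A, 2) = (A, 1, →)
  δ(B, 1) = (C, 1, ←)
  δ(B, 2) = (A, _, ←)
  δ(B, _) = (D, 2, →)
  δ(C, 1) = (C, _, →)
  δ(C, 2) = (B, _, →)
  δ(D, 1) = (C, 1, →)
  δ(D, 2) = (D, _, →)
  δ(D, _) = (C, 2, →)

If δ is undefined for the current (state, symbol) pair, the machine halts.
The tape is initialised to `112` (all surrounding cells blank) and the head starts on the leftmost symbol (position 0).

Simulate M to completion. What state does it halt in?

C

A | _[1]12___   read 1 → write 1, move ←, go to B
B | [_]112___   read _ → write 2, move →, go to D
D | 2[1]12___   read 1 → write 1, move →, go to C
C | 21[1]2___   read 1 → write _, move →, go to C
C | 21_[2]___   read 2 → write _, move →, go to B
B | 21__[_]__   read _ → write 2, move →, go to D
D | 21__2[_]_   read _ → write 2, move →, go to C
C | 21__22[_]
No transition is defined for (C, _); M halts in state C.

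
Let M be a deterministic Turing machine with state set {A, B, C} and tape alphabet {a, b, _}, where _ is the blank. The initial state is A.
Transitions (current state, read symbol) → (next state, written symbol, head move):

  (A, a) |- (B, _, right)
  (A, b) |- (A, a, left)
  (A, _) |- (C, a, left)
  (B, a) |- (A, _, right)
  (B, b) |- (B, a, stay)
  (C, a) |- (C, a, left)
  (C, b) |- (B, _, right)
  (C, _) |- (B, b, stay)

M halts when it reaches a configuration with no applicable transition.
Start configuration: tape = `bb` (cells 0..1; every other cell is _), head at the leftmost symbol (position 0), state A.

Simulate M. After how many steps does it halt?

19

A | __[b]b__   read b → write a, move left, go to A
A | _[_]ab__   read _ → write a, move left, go to C
C | [_]aab__   read _ → write b, move stay, go to B
B | [b]aab__   read b → write a, move stay, go to B
B | [a]aab__   read a → write _, move right, go to A
A | _[a]ab__   read a → write _, move right, go to B
B | __[a]b__   read a → write _, move right, go to A
A | ___[b]__   read b → write a, move left, go to A
A | __[_]a__   read _ → write a, move left, go to C
C | _[_]aa__   read _ → write b, move stay, go to B
B | _[b]aa__   read b → write a, move stay, go to B
B | _[a]aa__   read a → write _, move right, go to A
A | __[a]a__   read a → write _, move right, go to B
B | ___[a]__   read a → write _, move right, go to A
A | ____[_]_   read _ → write a, move left, go to C
C | ___[_]a_   read _ → write b, move stay, go to B
B | ___[b]a_   read b → write a, move stay, go to B
B | ___[a]a_   read a → write _, move right, go to A
A | ____[a]_   read a → write _, move right, go to B
B | _____[_]
M halts after 19 transitions.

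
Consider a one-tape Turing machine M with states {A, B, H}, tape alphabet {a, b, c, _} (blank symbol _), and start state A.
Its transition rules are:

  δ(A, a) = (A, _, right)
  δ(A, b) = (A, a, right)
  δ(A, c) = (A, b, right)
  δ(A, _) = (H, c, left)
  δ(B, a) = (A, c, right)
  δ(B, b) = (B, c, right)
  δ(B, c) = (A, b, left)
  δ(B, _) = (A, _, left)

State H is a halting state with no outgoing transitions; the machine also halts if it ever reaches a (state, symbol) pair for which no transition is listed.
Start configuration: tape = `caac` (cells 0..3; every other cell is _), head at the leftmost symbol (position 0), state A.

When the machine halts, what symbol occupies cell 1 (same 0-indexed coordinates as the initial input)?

state=A head=0 tape=[c]aac_   (A,c)→(A,b,right)
state=A head=1 tape=b[a]ac_   (A,a)→(A,_,right)
state=A head=2 tape=b_[a]c_   (A,a)→(A,_,right)
state=A head=3 tape=b__[c]_   (A,c)→(A,b,right)
state=A head=4 tape=b__b[_]   (A,_)→(H,c,left)
state=H head=3 tape=b__[b]c
Cell 1 holds _ when M halts.

_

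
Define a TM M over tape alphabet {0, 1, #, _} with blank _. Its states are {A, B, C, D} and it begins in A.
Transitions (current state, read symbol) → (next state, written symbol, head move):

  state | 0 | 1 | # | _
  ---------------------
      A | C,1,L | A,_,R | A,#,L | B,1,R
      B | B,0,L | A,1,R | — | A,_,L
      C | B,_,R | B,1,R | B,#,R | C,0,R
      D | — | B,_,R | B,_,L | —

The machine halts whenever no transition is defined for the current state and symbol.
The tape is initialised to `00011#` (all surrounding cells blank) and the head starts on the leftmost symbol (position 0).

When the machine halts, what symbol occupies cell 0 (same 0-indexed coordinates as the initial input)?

A | _[0]0011#   read 0 → write 1, move L, go to C
C | [_]10011#   read _ → write 0, move R, go to C
C | 0[1]0011#   read 1 → write 1, move R, go to B
B | 01[0]011#   read 0 → write 0, move L, go to B
B | 0[1]0011#   read 1 → write 1, move R, go to A
A | 01[0]011#   read 0 → write 1, move L, go to C
C | 0[1]1011#   read 1 → write 1, move R, go to B
B | 01[1]011#   read 1 → write 1, move R, go to A
A | 011[0]11#   read 0 → write 1, move L, go to C
C | 01[1]111#   read 1 → write 1, move R, go to B
B | 011[1]11#   read 1 → write 1, move R, go to A
A | 0111[1]1#   read 1 → write _, move R, go to A
A | 0111_[1]#   read 1 → write _, move R, go to A
A | 0111__[#]   read # → write #, move L, go to A
A | 0111_[_]#   read _ → write 1, move R, go to B
B | 0111_1[#]
Cell 0 holds 1 when M halts.

1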